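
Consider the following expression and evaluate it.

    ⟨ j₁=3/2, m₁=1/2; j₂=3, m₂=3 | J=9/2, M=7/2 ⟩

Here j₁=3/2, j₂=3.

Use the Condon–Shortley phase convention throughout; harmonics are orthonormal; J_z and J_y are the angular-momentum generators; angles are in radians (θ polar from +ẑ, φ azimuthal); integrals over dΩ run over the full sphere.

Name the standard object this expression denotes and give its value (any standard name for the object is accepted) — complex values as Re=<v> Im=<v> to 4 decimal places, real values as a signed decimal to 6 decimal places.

This is a Clebsch–Gordan (vector-coupling) coefficient.
√[10·0!3!6!/10! · 2!1!6!0!8!1!] = √(691200)
  +(−1)^0/∏(0,0,1,6,2,0)! = 1/1440  (running 1/1440)
⟨..|..⟩ = √(691200)·(1/1440) = +0.577350

Clebsch–Gordan coefficient, +√(1/3) ≈ +0.577350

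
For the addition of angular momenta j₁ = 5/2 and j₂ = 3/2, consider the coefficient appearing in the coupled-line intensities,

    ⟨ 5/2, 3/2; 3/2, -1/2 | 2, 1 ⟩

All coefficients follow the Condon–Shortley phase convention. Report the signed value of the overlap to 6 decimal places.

+√(1/42) ≈ +0.154303

√[5·2!3!1!/7! · 4!1!1!2!3!1!] = √(24/7)
  +(−1)^0/∏(0,2,1,1,2,0)! = 1/4  (running 1/4)
  +(−1)^1/∏(1,1,0,0,3,1)! = -1/6  (running 1/12)
⟨..|..⟩ = √(24/7)·(1/12) = +0.154303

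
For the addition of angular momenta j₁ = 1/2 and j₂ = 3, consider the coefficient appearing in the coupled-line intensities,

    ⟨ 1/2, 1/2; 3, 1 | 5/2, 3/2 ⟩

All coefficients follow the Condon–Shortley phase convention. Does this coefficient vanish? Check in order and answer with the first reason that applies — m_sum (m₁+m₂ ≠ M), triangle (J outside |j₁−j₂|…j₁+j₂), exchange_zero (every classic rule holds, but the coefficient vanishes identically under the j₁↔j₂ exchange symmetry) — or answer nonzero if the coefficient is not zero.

m-sum: m₁+m₂ = 1/2+1 = 3/2, M = 3/2  ✓
triangle: |j₁−j₂| = 5/2 ≤ J = 5/2 ≤ j₁+j₂ = 7/2  ✓
exchange: j₁≠j₂ or m₁≠m₂ — the exchange symmetry imposes no constraint here
value check: CG = +√(2/7) = +0.534522 ≠ 0

nonzero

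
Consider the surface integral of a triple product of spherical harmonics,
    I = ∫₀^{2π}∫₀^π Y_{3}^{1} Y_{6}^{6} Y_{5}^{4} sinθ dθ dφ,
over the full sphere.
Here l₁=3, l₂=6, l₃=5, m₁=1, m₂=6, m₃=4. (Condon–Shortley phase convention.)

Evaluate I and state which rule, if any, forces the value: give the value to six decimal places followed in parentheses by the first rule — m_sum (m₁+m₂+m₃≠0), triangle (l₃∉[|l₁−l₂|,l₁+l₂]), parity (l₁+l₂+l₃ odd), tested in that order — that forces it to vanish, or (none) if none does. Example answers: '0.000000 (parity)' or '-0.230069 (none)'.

m-sum = 1 + 6 + 4 = 11 ≠ 0 ⇒ I = 0

0.000000 (m_sum)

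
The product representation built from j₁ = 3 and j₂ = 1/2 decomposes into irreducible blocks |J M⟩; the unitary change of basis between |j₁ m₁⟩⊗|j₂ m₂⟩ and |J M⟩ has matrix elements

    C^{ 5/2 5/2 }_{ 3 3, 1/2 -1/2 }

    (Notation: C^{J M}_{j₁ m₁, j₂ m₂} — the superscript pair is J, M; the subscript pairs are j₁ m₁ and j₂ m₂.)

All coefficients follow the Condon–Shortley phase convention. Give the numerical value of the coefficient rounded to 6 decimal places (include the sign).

+0.925820

j₁+j₂−J=1  J+j₁−j₂=5  J−j₁+j₂=0  j₁+j₂+J+1=7
(j₁±m₁, j₂±m₂, J±M) = (6,0,0,1,5,0)
P² = 86400/7
sum k=0..0:
  [0] +1/120 = 1/120
S = 1/120
C² = P²·S² = 6/7 ; C = +0.925820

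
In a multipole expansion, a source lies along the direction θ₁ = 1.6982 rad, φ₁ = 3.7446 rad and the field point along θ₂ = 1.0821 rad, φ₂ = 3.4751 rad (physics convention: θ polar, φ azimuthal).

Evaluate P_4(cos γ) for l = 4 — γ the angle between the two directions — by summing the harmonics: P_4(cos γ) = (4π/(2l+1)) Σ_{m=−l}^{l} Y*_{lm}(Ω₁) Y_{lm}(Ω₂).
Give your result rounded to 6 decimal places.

Addition theorem: P_4(cos γ) = (4π/9) Σ_m Y*_{lm}(Ω₁) Y_{lm}(Ω₂), m = −4…4:
  m=-4: Y*=(-0.319327, 0.285520)  Y=(0.063087, -0.261453)  product (0.054505, 0.101501)
  m=-3: Y*=(-0.036624, 0.150818)  Y=(-0.218368, 0.340478)  product (-0.043353, -0.045403)
  m=-2: Y*=(-0.104144, -0.272721)  Y=(0.111228, -0.087582)  product (-0.035469, -0.021213)
  m=-1: Y*=(-0.141773, -0.097619)  Y=(0.270009, -0.093544)  product (-0.047412, -0.013096)
  m=+0: Y*=(0.267087, -0.000000)  Y=(-0.202255, 0.000000)  product (-0.054020, 0.000000)
  m=+1: Y*=(0.141773, -0.097619)  Y=(-0.270009, -0.093544)  product (-0.047412, 0.013096)
  m=+2: Y*=(-0.104144, 0.272721)  Y=(0.111228, 0.087582)  product (-0.035469, 0.021213)
  m=+3: Y*=(0.036624, 0.150818)  Y=(0.218368, 0.340478)  product (-0.043353, 0.045403)
  m=+4: Y*=(-0.319327, -0.285520)  Y=(0.063087, 0.261453)  product (0.054505, -0.101501)
Accumulated sum (-0.197477, 0.000000); after 4π/(2l+1) scaling, (-0.275730, 0.000000) ⇒ P_4 = -0.275730

-0.275730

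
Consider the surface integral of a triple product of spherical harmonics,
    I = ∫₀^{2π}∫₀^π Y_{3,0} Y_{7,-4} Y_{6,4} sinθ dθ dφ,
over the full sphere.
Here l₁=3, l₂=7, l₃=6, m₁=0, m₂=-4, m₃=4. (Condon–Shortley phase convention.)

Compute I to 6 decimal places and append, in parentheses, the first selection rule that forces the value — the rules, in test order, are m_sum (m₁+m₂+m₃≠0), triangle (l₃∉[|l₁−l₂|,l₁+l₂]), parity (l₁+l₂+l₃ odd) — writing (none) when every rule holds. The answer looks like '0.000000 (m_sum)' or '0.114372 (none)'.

-0.078810 (none)

Checks pass: Σm=0; 16 even; l₃=6∈[4,10].
(2·3+1)(2·7+1)(2·6+1) = 1365
Δ: 4! 2! 10! / 17! → 1/2042040
sum: t=1:−1/207360 t=2:+1/57600 t=3:−1/207360 = 1/129600
3j²(3 7 6; 0 0 0) = Δ·Π!·Σ² = 168/12155  (sign +1)
sum: t=1:−1/967680 t=2:+1/1451520 t=3:−1/43545600 = -1/2721600
3j²(3 7 6; 0 -4 4) = Δ·Π!·Σ² = 32/7735  (sign -1)
combine: 4πI² = 1365·168/12155·32/7735 = 16128/206635
take √, sign -1: I = -0.07881037
No selection rule forces the value: the integral is nonzero (none).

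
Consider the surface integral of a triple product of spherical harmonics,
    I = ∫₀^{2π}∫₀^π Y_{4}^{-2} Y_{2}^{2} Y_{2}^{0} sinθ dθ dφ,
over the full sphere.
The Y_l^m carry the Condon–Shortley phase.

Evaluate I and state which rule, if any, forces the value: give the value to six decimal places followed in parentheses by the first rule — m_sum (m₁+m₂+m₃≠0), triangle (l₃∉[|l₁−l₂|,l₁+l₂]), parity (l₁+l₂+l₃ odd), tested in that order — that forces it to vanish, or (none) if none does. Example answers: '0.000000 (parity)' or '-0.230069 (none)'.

Checks pass: Σm=0; 8 even; l₃=2∈[2,6].
(2·4+1)(2·2+1)(2·2+1) = 225
Δ: 4! 4! 0! / 9! → 1/630
sum: t=2:+1/16 = 1/16
3j²(4 2 2; 0 0 0) = Δ·Π!·Σ² = 2/35  (sign +1)
sum: t=4:+1/96 = 1/96
3j²(4 2 2; -2 2 0) = Δ·Π!·Σ² = 1/42  (sign +1)
combine: 4πI² = 225·2/35·1/42 = 15/49
take √, sign +1: I = 0.15607835
No selection rule forces the value: the integral is nonzero (none).

0.156078 (none)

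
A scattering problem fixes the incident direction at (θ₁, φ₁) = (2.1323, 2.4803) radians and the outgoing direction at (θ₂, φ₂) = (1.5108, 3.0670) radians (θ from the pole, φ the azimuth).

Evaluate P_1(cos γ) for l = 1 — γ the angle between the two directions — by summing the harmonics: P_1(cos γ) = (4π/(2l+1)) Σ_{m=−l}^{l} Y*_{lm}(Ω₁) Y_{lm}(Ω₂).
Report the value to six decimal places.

0.671710

Expand P_1 via completeness: Σ_{m} conj(Y_{1,m}) at Ω₁ times Y_{1,m} at Ω₂ —
  term(m=-1) = (0.083990, -0.055836)   from Y*(Ω₁)=(-0.230798, 0.179602), Y(Ω₂)=(-0.343914, -0.025701)
  term(m=+0) = (-0.007622, -0.000000)   from Y*(Ω₁)=(-0.260161, -0.000000), Y(Ω₂)=(0.029297, 0.000000)
  term(m=+1) = (0.083990, 0.055836)   from Y*(Ω₁)=(0.230798, 0.179602), Y(Ω₂)=(0.343914, -0.025701)
Accumulated sum (0.160359, 0.000000); after 4π/(2l+1) scaling, (0.671710, 0.000000) ⇒ P_1 = 0.671710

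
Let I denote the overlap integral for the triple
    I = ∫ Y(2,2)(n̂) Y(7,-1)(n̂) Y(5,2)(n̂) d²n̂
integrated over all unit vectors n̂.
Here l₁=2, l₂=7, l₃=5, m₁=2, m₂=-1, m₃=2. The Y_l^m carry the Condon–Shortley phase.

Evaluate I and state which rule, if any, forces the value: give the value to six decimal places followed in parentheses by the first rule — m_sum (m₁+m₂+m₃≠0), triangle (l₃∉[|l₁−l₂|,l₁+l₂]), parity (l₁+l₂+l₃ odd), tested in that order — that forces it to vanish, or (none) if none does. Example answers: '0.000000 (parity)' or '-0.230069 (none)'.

m-sum = 2 − 1 + 2 = 3 ≠ 0 ⇒ I = 0

0.000000 (m_sum)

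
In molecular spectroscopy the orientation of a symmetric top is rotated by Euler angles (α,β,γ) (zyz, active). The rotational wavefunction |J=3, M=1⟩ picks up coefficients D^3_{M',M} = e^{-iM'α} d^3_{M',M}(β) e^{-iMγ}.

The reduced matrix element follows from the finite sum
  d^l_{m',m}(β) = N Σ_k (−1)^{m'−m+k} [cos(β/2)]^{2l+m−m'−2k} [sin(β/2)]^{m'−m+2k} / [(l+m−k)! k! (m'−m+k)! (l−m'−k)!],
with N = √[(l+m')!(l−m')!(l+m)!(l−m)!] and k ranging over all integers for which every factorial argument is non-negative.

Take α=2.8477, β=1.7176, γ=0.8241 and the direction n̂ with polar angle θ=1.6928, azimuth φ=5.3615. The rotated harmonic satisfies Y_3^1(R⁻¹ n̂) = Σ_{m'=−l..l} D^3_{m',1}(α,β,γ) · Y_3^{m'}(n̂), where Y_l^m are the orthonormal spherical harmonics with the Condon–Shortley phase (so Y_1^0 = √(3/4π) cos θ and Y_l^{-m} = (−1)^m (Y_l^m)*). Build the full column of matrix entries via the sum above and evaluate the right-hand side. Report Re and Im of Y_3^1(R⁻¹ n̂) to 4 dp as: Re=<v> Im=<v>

Need the full column D^3_{m',1} for m'=−3..3 at α=2.8477, β=1.7176, γ=0.8241.
cos(β/2)=0.653346, sin(β/2)=0.757059
d^3_{-3,1}: single k=4 term ⇒ +0.543065;  D = +0.073081+0.538125i
d^3_{-2,1}: k∈[3..4] ⇒ +0.765332 -0.513798 = +0.251534;  D = +0.039804-0.248365i
d^3_{-1,1}: k∈[2..4] ⇒ +0.626592 -1.121750 +0.188269 = -0.306889;  D = +0.134260-0.275962i
d^3_{0,1}: k∈[1..3] ⇒ +0.312204 -1.257569 +0.562838 = -0.382528;  D = -0.259820+0.280751i
d^3_{1,1}: k∈[0..2] ⇒ +0.077779 -0.835456 +0.841313 = +0.083635;  D = -0.072152+0.042295i
d^3_{2,1}: k∈[0..1] ⇒ -0.285002 +0.765332 = +0.480330;  D = +0.466981-0.112456i
d^3_{3,1}: single k=0 term ⇒ +0.404463;  D = -0.403793-0.023275i
Y_3^{m'}(θ=1.6928,φ=5.3615) and Σ D·Y over m':
  (+0.0731+0.5381i)·(-0.3794+0.1500i)  (+0.0398-0.2484i)·(+0.0330-0.1180i)  (+0.1343-0.2760i)·(-0.1795-0.2366i)  (-0.2598+0.2808i)·(+0.1329+0.0000i)  (-0.0722+0.0423i)·(+0.1795-0.2366i)  (+0.4670-0.1125i)·(+0.0330+0.1180i)  (-0.4038-0.0233i)·(+0.3794+0.1500i)
Y_3^1(R⁻¹ n̂) = -0.384362-0.144350i

Re=-0.3844 Im=-0.1443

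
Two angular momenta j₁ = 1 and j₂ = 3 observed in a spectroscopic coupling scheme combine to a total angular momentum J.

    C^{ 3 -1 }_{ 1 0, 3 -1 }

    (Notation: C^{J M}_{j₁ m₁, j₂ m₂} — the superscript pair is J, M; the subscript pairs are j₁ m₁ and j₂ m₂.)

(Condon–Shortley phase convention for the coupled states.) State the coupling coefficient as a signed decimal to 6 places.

+√(1/12) = +0.288675

√[7·1!1!5!/8! · 1!1!2!4!2!4!] = √(48)
  +(−1)^0/∏(0,1,1,2,0,3)! = 1/12  (running 1/12)
  +(−1)^1/∏(1,0,0,1,1,4)! = -1/24  (running 1/24)
⟨..|..⟩ = √(48)·(1/24) = +0.288675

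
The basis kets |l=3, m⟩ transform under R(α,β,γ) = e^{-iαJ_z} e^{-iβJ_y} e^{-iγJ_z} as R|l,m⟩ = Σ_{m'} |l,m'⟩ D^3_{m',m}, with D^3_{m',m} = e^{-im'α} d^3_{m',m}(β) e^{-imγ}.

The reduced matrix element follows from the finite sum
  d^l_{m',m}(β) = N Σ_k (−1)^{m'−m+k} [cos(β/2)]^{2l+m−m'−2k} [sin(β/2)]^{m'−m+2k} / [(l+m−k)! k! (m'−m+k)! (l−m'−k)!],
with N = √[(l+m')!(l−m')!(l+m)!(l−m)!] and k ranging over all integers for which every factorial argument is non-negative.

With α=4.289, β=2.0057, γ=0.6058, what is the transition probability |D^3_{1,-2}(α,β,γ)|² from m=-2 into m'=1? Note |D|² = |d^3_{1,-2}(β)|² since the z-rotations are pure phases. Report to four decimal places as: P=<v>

P=0.0181

D^3_{1,-2}(4.2890,2.0057,0.6058) = e^{-i·1·4.2890}·d^3_{1,-2}(2.0057)·e^{-i·-2·0.6058}. Compute d first:
Half-angle: c=0.537902, s=0.843007. N=√(24·2·1·120)=75.894664
k∈{0,1} keeps every argument non-negative
  k=0: (−1)^3·75.8947/(12)·0.5379^3·0.8430^3 = -0.589703
  k=1: (−1)^4·75.8947/(24)·0.5379^1·0.8430^5 = +0.724203
d^3_{1,-2}(2.0057) = -0.589703 +0.724203 = +0.134499
|D^3_{1,-2}|² = |d^3_{1,-2}(β)|² = (+0.134499)² = 0.018090 (the z-rotation phases have unit modulus)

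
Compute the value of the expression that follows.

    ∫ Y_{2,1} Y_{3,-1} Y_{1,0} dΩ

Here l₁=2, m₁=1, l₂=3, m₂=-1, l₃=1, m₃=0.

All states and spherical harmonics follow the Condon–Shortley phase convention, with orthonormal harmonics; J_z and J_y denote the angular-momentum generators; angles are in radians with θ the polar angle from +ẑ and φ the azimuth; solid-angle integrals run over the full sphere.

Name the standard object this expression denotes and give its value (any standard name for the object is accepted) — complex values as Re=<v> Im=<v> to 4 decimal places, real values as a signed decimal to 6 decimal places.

Gaunt coefficient, -0.233597

This is a Gaunt coefficient — the integral of a triple product of spherical harmonics over the sphere.
Checks pass: Σm=0; 6 even; l₃=1∈[1,5].
(2·2+1)(2·3+1)(2·1+1) = 105
Δ: 4! 0! 2! / 7! → 1/105
sum: t=2:+1/4 = 1/4
3j²(2 3 1; 0 0 0) = Δ·Π!·Σ² = 3/35  (sign -1)
sum: t=1:−1/6 = -1/6
3j²(2 3 1; 1 -1 0) = Δ·Π!·Σ² = 8/105  (sign +1)
combine: 4πI² = 105·3/35·8/105 = 24/35
take √, sign -1: I = -0.23359668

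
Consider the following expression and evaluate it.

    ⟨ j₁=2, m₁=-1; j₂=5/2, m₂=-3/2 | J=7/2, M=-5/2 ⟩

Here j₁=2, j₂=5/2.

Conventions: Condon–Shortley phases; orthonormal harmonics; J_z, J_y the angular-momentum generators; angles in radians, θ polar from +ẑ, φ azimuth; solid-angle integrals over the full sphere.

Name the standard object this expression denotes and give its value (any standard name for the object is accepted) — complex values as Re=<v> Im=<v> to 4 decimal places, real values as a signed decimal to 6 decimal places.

This is a Clebsch–Gordan (vector-coupling) coefficient.
j₁+j₂−J=1  J+j₁−j₂=3  J−j₁+j₂=4  j₁+j₂+J+1=9
(j₁±m₁, j₂±m₂, J±M) = (1,3,1,4,1,6)
P² = 2304/7
sum k=0..1:
  [0] +1/36 = 1/36
  [1] −1/48 = -1/48
S = 1/144
C² = P²·S² = 1/63 ; C = +0.125988

Clebsch–Gordan coefficient, +√(1/63) ≈ +0.125988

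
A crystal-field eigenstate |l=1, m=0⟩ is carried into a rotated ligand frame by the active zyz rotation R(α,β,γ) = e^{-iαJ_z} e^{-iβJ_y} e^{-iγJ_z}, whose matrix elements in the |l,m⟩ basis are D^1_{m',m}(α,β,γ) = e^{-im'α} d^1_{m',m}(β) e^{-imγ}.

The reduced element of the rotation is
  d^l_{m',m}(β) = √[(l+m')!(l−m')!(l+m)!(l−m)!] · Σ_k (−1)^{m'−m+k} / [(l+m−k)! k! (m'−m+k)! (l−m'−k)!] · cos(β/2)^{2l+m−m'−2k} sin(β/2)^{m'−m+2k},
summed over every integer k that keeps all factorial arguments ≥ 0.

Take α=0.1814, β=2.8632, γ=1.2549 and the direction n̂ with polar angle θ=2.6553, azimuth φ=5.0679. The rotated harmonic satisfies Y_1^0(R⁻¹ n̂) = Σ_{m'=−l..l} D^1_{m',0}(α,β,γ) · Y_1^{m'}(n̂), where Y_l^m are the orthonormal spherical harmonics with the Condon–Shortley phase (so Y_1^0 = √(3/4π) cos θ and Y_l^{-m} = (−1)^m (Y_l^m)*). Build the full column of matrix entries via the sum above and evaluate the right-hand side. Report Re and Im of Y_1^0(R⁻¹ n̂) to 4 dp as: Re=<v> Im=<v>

Need the full column D^1_{m',0} for m'=−1..1 at α=0.1814, β=2.8632, γ=1.2549.
cos(β/2)=0.138747, sin(β/2)=0.990328
d^1_{-1,0}: single k=1 term ⇒ +0.194320;  D = +0.191132+0.035057i
d^1_{0,0}: k∈[0..1] ⇒ +0.019251 -0.980749 = -0.961498;  D = -0.961498+0.000000i
d^1_{1,0}: single k=0 term ⇒ -0.194320;  D = -0.191132+0.035057i
Y_1^{m'}(θ=2.6553,φ=5.0679) and Σ D·Y over m':
  (+0.1911+0.0351i)·(+0.0562+0.1514i)  (-0.9615+0.0000i)·(-0.4320+0.0000i)  (-0.1911+0.0351i)·(-0.0562+0.1514i)
Y_1^0(R⁻¹ n̂) = +0.426199+0.000000i

Re=0.4262 Im=0.0000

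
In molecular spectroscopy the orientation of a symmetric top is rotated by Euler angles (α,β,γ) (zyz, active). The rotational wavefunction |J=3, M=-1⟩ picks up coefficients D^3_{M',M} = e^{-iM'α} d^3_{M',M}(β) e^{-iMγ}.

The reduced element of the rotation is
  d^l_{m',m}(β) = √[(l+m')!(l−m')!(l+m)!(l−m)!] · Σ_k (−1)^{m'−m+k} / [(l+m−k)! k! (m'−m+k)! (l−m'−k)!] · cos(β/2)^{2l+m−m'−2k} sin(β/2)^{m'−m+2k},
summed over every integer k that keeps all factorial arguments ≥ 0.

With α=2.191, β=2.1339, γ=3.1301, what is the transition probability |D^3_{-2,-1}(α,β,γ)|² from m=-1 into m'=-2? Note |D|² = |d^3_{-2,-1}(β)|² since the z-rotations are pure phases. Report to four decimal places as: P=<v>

P=0.1643

D^3_{-2,-1}(2.1910,2.1339,3.1301) = e^{-i·-2·2.1910}·d^3_{-2,-1}(2.1339)·e^{-i·-1·3.1301}. Compute d first:
c=cos(2.133900/2)=0.482797, s=sin(2.133900/2)=0.875732; N=√[1·120·2·24]=75.894664
k∈{1,2} keeps every argument non-negative
  k=1: (−1)^0·75.8947/(24)·0.4828^5·0.8757^1 = +0.072643
  k=2: (−1)^1·75.8947/(12)·0.4828^3·0.8757^3 = -0.478012
d^3_{-2,-1}(2.1339) = +0.072643 -0.478012 = -0.405368
|D^3_{-2,-1}|² = |d^3_{-2,-1}(β)|² = (-0.405368)² = 0.164324 (the z-rotation phases have unit modulus)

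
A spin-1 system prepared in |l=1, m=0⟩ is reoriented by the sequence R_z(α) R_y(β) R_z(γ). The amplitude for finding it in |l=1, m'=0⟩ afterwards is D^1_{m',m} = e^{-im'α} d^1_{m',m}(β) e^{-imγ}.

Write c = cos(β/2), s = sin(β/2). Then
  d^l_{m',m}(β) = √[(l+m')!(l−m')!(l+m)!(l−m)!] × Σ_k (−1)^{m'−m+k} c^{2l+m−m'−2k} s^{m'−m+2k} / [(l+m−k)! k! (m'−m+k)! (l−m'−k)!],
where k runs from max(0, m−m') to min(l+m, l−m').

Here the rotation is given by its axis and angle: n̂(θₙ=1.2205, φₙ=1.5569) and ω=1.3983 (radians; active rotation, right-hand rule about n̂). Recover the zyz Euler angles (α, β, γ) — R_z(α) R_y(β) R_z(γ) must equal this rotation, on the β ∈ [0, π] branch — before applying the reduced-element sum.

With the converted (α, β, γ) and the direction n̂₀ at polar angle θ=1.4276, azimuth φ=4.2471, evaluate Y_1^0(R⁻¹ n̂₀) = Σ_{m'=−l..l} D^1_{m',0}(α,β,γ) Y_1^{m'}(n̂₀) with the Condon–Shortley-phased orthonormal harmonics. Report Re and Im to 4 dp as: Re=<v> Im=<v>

Axis–angle → zyz. n̂ = (sinθₙcosφₙ, sinθₙsinφₙ, cosθₙ) = (+0.013052, +0.939180, +0.343176), ω = 1.3983.
R = I cosω + sinω [n̂]ₓ + (1−cosω) n̂n̂ᵀ gives
  R = [+0.171783, -0.327929, +0.928953; +0.348237, +0.902303, +0.254125; -0.921532, +0.279842, +0.269198]
β = atan2(√(R₁₃²+R₂₃²), R₃₃) = 1.298236; α = atan2(R₂₃, R₁₃) mod 2π = 0.267028; γ = atan2(R₃₂, −R₃₁) mod 2π = 0.294820
Need the full column D^1_{m',0} for m'=−1..1 at α=0.2670, β=1.2982, γ=0.2948.
cos(β/2)=0.796617, sin(β/2)=0.604484
d^1_{-1,0}: single k=1 term ⇒ +0.681004;  D = +0.656869+0.179694i
d^1_{0,0}: k∈[0..1] ⇒ +0.634599 -0.365401 = +0.269198;  D = +0.269198+0.000000i
d^1_{1,0}: single k=0 term ⇒ -0.681004;  D = -0.656869+0.179694i
Y_1^{m'}(θ=1.4276,φ=4.2471) and Σ D·Y over m':
  (+0.6569+0.1797i)·(-0.1534+0.3056i)  (+0.2692+0.0000i)·(+0.0697+0.0000i)  (-0.6569+0.1797i)·(+0.1534+0.3056i)
Y_1^0(R⁻¹ n̂) = -0.292627+0.000000i

Re=-0.2926 Im=0.0000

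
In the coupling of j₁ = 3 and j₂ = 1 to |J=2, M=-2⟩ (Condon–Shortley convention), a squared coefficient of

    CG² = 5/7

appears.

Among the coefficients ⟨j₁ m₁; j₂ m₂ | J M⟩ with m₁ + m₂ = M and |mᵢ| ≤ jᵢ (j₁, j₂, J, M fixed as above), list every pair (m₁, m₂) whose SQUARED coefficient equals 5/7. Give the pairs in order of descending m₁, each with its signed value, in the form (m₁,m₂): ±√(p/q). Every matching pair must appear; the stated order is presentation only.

(-3,1): +√(5/7)

Admissible pairs with m₁+m₂ = M = -2: (-3,1), (-2,0), (-1,-1)
  (m₁,m₂)=(-1,-1): CG² = 1/21, CG = +√(1/21)
  (m₁,m₂)=(-2,0): CG² = 5/21, CG = −√(5/21)
  (m₁,m₂)=(-3,1): CG² = 5/7, CG = +√(5/7)   ← matches the target
Pairs with CG² = 5/7: (-3,1): +√(5/7)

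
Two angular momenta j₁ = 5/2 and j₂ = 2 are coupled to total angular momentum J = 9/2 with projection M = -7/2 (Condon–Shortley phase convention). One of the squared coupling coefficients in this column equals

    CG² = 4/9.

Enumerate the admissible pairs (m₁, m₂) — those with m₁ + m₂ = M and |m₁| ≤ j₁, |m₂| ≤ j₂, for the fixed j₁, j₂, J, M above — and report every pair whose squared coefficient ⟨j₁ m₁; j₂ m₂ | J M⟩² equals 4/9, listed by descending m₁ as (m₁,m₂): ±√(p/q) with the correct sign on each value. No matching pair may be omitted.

Admissible pairs with m₁+m₂ = M = -7/2: (-5/2,-1), (-3/2,-2)
  (m₁,m₂)=(-3/2,-2): CG² = 5/9, CG = +√(5/9)
  (m₁,m₂)=(-5/2,-1): CG² = 4/9, CG = +√(4/9)   ← matches the target
Pairs with CG² = 4/9: (-5/2,-1): +√(4/9)

(-5/2,-1): +√(4/9)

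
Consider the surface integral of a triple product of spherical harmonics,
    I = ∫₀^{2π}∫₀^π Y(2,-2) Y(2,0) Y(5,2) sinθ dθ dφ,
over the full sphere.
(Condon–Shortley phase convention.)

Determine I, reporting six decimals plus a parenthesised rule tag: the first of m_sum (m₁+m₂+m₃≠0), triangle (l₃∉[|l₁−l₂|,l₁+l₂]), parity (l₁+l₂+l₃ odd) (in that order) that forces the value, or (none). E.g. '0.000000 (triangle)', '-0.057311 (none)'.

0.000000 (triangle)

|2−2|≤5≤2+2 violated ⇒ I = 0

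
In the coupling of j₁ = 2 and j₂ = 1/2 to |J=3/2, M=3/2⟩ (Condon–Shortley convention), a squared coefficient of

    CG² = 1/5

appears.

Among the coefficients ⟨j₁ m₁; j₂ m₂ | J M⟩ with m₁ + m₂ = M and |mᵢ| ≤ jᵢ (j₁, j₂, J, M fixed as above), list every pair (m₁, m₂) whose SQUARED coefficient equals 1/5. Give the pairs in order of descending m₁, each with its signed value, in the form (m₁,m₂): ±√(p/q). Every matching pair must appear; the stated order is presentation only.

Admissible pairs with m₁+m₂ = M = 3/2: (1,1/2), (2,-1/2)
  (m₁,m₂)=(2,-1/2): CG² = 4/5, CG = +√(4/5)
  (m₁,m₂)=(1,1/2): CG² = 1/5, CG = −√(1/5)   ← matches the target
Pairs with CG² = 1/5: (1,1/2): −√(1/5)

(1,1/2): −√(1/5)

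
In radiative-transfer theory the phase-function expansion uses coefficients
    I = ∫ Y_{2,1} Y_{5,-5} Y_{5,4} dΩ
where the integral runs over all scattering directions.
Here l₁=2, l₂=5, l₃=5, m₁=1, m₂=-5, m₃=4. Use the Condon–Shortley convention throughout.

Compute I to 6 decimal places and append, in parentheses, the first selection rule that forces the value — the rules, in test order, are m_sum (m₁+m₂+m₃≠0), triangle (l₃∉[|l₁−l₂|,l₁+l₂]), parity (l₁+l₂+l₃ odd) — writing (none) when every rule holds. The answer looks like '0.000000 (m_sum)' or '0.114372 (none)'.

Checks pass: Σm=0; 12 even; l₃=5∈[3,7].
(2·2+1)(2·5+1)(2·5+1) = 605
Δ: 2! 2! 8! / 13! → 1/38610
sum: t=0:+1/2880 t=1:−1/576 t=2:+1/2880 = -1/960
3j²(2 5 5; 0 0 0) = Δ·Π!·Σ² = 10/429  (sign +1)
sum: t=0:+1/80640 = 1/80640
3j²(2 5 5; 1 -5 4) = Δ·Π!·Σ² = 9/286  (sign -1)
combine: 4πI² = 605·10/429·9/286 = 75/169
take √, sign -1: I = -0.18792404
No selection rule forces the value: the integral is nonzero (none).

-0.187924 (none)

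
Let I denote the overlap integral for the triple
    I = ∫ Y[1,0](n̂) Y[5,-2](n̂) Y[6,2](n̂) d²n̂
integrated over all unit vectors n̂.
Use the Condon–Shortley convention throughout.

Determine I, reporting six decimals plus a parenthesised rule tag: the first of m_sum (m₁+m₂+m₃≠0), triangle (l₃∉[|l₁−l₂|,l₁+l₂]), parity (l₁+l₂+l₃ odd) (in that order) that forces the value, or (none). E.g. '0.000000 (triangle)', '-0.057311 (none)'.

Checks pass: Σm=0; 12 even; l₃=6∈[4,6].
(2·1+1)(2·5+1)(2·6+1) = 429
Δ: 0! 2! 10! / 13! → 1/858
sum: t=0:+1/14400 = 1/14400
3j²(1 5 6; 0 0 0) = Δ·Π!·Σ² = 6/143  (sign +1)
sum: t=0:+1/30240 = 1/30240
3j²(1 5 6; 0 -2 2) = Δ·Π!·Σ² = 16/429  (sign +1)
combine: 4πI² = 429·6/143·16/429 = 96/143
take √, sign +1: I = 0.23113338
No selection rule forces the value: the integral is nonzero (none).

0.231133 (none)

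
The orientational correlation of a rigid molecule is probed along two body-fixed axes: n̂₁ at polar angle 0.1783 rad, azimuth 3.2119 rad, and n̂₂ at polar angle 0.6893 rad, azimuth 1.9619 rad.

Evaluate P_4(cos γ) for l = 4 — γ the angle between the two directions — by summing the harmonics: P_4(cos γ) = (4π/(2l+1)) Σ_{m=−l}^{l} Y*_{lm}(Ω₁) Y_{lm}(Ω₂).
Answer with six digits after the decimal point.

Expand P_4 via completeness: Σ_{m} conj(Y_{4,m}) at Ω₁ times Y_{4,m} at Ω₂ —
  [-4]  conj(Y_{4,-4})(Ω₁) = 0.00042 + 0.00012j ; Y_{4,-4}(Ω₂) = 0.00046 - 0.07240j ; Δ = 0.00001 - 0.00003j
  [-3]  conj(Y_{4,-3})(Ω₁) = -0.00672 - 0.00144j ; Y_{4,-3}(Ω₂) = 0.22911 + 0.09619j ; Δ = -0.00140 - 0.00098j
  [-2]  conj(Y_{4,-2})(Ω₁) = 0.06022 + 0.00852j ; Y_{4,-2}(Ω₂) = -0.30413 + 0.30220j ; Δ = -0.02089 + 0.01561j
  [-1]  conj(Y_{4,-1})(Ω₁) = -0.31135 - 0.02193j ; Y_{4,-1}(Ω₂) = -0.10343 - 0.25084j ; Δ = 0.02670 + 0.08037j
  [+0]  conj(Y_{4,0})(Ω₁) = 0.71685 + 0.00000j ; Y_{4,0}(Ω₂) = -0.25951 + 0.00000j ; Δ = -0.18603 + 0.00000j
  [+1]  conj(Y_{4,1})(Ω₁) = 0.31135 - 0.02193j ; Y_{4,1}(Ω₂) = 0.10343 - 0.25084j ; Δ = 0.02670 - 0.08037j
  [+2]  conj(Y_{4,2})(Ω₁) = 0.06022 - 0.00852j ; Y_{4,2}(Ω₂) = -0.30413 - 0.30220j ; Δ = -0.02089 - 0.01561j
  [+3]  conj(Y_{4,3})(Ω₁) = 0.00672 - 0.00144j ; Y_{4,3}(Ω₂) = -0.22911 + 0.09619j ; Δ = -0.00140 + 0.00098j
  [+4]  conj(Y_{4,4})(Ω₁) = 0.00042 - 0.00012j ; Y_{4,4}(Ω₂) = 0.00046 + 0.07240j ; Δ = 0.00001 + 0.00003j
Total Σ_m = -0.17719 + 0.00000j. Multiply by 1.396263: -0.24740 + 0.00000j. P_4(cos γ) = -0.247404

-0.247404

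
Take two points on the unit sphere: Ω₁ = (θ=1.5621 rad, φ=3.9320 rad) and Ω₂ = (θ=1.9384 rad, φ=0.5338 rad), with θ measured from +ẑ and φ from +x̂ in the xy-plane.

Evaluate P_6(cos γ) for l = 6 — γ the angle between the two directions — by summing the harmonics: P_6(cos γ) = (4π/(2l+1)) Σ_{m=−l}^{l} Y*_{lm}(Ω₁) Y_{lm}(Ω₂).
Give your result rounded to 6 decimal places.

-0.207591

Addition theorem: P_6(cos γ) = (4π/13) Σ_m Y*_{lm}(Ω₁) Y_{lm}(Ω₂), m = −6…6:
  m=-6: (0.01451 - 0.48276j) × (-0.31844 + 0.01952j) = 0.00480 + 0.15401j  (running Σ = 0.00480 + 0.15401j)
  m=-5: (0.01003 + 0.01054j) × (0.37897 + 0.19374j) = 0.00176 + 0.00594j  (running Σ = 0.00656 + 0.15995j)
  m=-4: (0.35636 + 0.00714j) × (-0.06089 - 0.09617j) = -0.02101 - 0.03471j  (running Σ = -0.01445 + 0.12524j)
  m=-3: (-0.01219 + 0.01183j) × (-0.00919 - 0.30031j) = 0.00366 + 0.00355j  (running Σ = -0.01079 + 0.12880j)
  m=-2: (-0.00326 + 0.32521j) × (-0.10591 + 0.19239j) = -0.06222 - 0.03507j  (running Σ = -0.07301 + 0.09373j)
  m=-1: (-0.01260 - 0.01272j) × (-0.19933 + 0.11781j) = 0.00401 + 0.00105j  (running Σ = -0.06900 + 0.09478j)
  m=0: (-0.31734 + 0.00000j) × (0.24184 + 0.00000j) = -0.07675 + 0.00000j  (running Σ = -0.14575 + 0.09478j)
  m=1: (0.01260 - 0.01272j) × (0.19933 + 0.11781j) = 0.00401 - 0.00105j  (running Σ = -0.14174 + 0.09373j)
  m=2: (-0.00326 - 0.32521j) × (-0.10591 - 0.19239j) = -0.06222 + 0.03507j  (running Σ = -0.20396 + 0.12880j)
  m=3: (0.01219 + 0.01183j) × (0.00919 - 0.30031j) = 0.00366 - 0.00355j  (running Σ = -0.20030 + 0.12524j)
  m=4: (0.35636 - 0.00714j) × (-0.06089 + 0.09617j) = -0.02101 + 0.03471j  (running Σ = -0.22131 + 0.15995j)
  m=5: (-0.01003 + 0.01054j) × (-0.37897 + 0.19374j) = 0.00176 - 0.00594j  (running Σ = -0.21955 + 0.15401j)
  m=6: (0.01451 + 0.48276j) × (-0.31844 - 0.01952j) = 0.00480 - 0.15401j  (running Σ = -0.21475 + 0.00000j)
Σ over m = -0.21475 + 0.00000j; ×(4π/13) → -0.20759 + 0.00000j. Real part: -0.207591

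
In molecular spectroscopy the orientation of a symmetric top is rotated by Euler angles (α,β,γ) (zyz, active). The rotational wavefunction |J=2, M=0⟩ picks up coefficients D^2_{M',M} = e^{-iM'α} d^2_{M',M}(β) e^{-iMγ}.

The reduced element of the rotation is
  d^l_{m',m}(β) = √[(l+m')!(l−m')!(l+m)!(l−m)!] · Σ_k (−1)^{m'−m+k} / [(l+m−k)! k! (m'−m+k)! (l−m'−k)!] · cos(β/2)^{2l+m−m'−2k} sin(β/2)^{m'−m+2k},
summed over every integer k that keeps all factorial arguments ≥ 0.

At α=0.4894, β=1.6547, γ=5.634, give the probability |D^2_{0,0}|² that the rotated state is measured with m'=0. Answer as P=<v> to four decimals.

P=0.2396

Split into d^2_{0,0}(β=1.6547) × two z-phases.
With c≡cos(β/2)=0.676829 and s≡sin(β/2)=0.736140, N=[2·2·2·2]^{1/2}=4.000000
The bounds max(0,m−m')=0 and min(l+m,l−m')=2 give 3 terms
  k=0: (−1)^0·4.0000/(4)·0.6768^4·0.7361^0 = +0.209853
  k=1: (−1)^1·4.0000/(1)·0.6768^2·0.7361^2 = -0.992977
  k=2: (−1)^2·4.0000/(4)·0.6768^0·0.7361^4 = +0.293658
d^2_{0,0}(1.6547) = +0.209853 -0.992977 +0.293658 = -0.489465
|D^2_{0,0}|² = |d^2_{0,0}(β)|² = (-0.489465)² = 0.239576 (the z-rotation phases have unit modulus)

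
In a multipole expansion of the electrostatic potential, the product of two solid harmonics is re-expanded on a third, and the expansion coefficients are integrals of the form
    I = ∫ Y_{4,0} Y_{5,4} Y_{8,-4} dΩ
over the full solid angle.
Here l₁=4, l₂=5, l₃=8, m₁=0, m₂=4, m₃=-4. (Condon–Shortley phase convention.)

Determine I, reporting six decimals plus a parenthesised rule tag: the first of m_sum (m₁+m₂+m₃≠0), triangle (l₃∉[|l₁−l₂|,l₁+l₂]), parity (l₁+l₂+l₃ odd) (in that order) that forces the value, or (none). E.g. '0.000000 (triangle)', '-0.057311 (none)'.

0.000000 (parity)

Σlᵢ=17 odd — θ-integrand is odd under cosθ→−cosθ; I=0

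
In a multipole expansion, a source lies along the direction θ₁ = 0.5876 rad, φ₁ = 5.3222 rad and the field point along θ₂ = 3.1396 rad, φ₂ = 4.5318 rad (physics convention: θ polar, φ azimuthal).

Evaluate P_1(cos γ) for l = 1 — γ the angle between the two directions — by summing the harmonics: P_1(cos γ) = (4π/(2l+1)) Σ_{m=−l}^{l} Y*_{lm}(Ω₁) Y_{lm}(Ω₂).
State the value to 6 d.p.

Addition theorem: P_1(cos γ) = (4π/3) Σ_m Y*_{lm}(Ω₁) Y_{lm}(Ω₂), m = −1…1:
  term(m=-1) = +0.000093+0.000094i   from Y*(Ω₁)=+0.109692-0.157008i, Y(Ω₂)=-0.000124+0.000677i
  term(m=+0) = -0.198690+0.000000i   from Y*(Ω₁)=+0.406651-0.000000i, Y(Ω₂)=-0.488602+0.000000i
  term(m=+1) = +0.000093-0.000094i   from Y*(Ω₁)=-0.109692-0.157008i, Y(Ω₂)=+0.000124+0.000677i
Σ over m = -0.198505+0.000000i; ×(4π/3) → -0.831495+0.000000i. Real part: -0.831495

-0.831495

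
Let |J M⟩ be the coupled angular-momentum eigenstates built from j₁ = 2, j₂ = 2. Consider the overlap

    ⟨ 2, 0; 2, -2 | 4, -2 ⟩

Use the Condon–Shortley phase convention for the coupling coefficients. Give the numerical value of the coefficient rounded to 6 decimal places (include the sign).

triangle: 0!*4!*4!/9! = 576/362880
(j±m)!: 2!*2!*0!*4!*2!*6! = 138240
prefactor² = (2J+1)*Δ*N² = 13824/7
  k=0: +1/(0!*0!*2!*0!*2!*4!) = 1/96
Σ = 1/96  ⇒  CG² = 13824/7*(1/96)² = 3/14
CG = +√(3/14) = +0.462910

+0.462910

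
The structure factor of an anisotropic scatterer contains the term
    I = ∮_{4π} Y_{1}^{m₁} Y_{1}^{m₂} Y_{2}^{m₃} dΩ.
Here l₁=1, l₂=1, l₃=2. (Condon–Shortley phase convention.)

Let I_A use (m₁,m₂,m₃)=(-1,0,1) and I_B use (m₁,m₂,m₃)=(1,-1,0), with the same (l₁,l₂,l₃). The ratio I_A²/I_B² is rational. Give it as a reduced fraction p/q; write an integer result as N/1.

3/1

Shared (l₁,l₂,l₃)=(1,1,2): N and (l;000)² cancel in I_A²/I_B².
A: Δ = 0!·2!·2!/5! = 1/30; Racah Σ t=0..0: t=0:+1/2 = 1/2; ⇒ 3j(1 1 2; -1 0 1)² = 1/10, sgn -1
B: Δ = 0!·2!·2!/5! = 1/30; Racah Σ t=0..0: t=0:+1/4 = 1/4; ⇒ 3j(1 1 2; 1 -1 0)² = 1/30, sgn +1
I_A²/I_B² = (1/10)/(1/30) = 3/1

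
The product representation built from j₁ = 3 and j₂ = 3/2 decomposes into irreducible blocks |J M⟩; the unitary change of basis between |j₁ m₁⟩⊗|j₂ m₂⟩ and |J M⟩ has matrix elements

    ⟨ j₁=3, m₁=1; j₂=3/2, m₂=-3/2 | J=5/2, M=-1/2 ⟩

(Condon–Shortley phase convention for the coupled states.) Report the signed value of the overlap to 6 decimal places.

+√(27/70) ≈ +0.621059

triangle: 2!*4!*1!/8! = 48/40320
(j±m)!: 4!*2!*0!*3!*2!*3! = 3456
prefactor² = (2J+1)*Δ*N² = 864/35
  k=0: +1/(0!*2!*2!*0!*2!*1!) = 1/8
Σ = 1/8  ⇒  CG² = 864/35*(1/8)² = 27/70
CG = +√(27/70) = +0.621059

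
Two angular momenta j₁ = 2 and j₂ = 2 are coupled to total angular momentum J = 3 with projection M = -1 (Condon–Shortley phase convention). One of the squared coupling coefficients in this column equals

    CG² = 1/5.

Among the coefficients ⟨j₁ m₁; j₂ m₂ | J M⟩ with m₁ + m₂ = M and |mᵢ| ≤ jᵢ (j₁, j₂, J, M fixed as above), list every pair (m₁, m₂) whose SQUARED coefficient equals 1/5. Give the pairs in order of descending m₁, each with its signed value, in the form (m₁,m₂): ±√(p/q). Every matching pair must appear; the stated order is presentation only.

(0,-1): +√(1/5); (-1,0): −√(1/5)

Admissible pairs with m₁+m₂ = M = -1: (-2,1), (-1,0), (0,-1), (1,-2)
  (m₁,m₂)=(1,-2): CG² = 3/10, CG = +√(3/10)
  (m₁,m₂)=(0,-1): CG² = 1/5, CG = +√(1/5)   ← matches the target
  (m₁,m₂)=(-1,0): CG² = 1/5, CG = −√(1/5)   ← matches the target
  (m₁,m₂)=(-2,1): CG² = 3/10, CG = −√(3/10)
Pairs with CG² = 1/5: (0,-1): +√(1/5); (-1,0): −√(1/5)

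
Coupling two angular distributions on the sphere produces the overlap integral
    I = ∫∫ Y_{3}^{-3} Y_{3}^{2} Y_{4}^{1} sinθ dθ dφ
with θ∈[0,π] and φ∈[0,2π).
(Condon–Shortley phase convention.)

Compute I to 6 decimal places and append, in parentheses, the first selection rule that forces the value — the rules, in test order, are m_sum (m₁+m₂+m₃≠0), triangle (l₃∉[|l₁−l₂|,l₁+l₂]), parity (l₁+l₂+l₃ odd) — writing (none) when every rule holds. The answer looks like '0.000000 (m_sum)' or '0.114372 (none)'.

0.140463 (none)

Rules hold: Σm=0, L=10 even, 0≤4≤6.
N = 7·7·9 = 441
Δ = 2!·4!·4!/11! = 1/34650
Racah Σ t=0..2: t=0:+1/72 t=1:−1/16 t=2:+1/72 = -5/144
⇒ 3j(3 3 4; 0 0 0)² = 2/77, sgn -1
Racah Σ t=2..2: t=2:+1/288 = 1/288
⇒ 3j(3 3 4; -3 2 1)² = 5/231, sgn -1
4πI² = N·(3j₀)²·(3jₘ)² = 30/121
I = +1·√(0.247934/4π) = 0.14046335
No selection rule forces the value: the integral is nonzero (none).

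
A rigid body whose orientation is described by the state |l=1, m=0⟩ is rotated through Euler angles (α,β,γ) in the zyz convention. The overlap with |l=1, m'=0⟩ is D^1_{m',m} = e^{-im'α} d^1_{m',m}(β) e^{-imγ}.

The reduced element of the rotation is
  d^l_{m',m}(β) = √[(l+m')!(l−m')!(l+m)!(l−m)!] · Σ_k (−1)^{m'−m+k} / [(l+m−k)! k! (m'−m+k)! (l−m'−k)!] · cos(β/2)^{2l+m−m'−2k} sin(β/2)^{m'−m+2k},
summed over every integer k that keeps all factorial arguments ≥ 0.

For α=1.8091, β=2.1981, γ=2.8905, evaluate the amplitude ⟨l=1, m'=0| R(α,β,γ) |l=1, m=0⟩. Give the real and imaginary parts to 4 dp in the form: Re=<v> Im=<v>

Re=-0.5870 Im=0.0000

First d^1_{0,0}(β=2.1981), then the phase factors e^{-i(0)α} and e^{-i(0)γ}:
With c≡cos(β/2)=0.454443 and s≡sin(β/2)=0.890776, N=[1·1·1·1]^{1/2}=1.000000
k: max(0,(0)−(0))=0 … min(1+(0),1−(0))=1
  k=0: (−1)^0·1.0000/(1)·0.4544^2·0.8908^0 = +0.206518
  k=1: (−1)^1·1.0000/(1)·0.4544^0·0.8908^2 = -0.793482
d^1_{0,0}(2.1981) = +0.206518 -0.793482 = -0.586964
Attach z-rotation phases: D = e^{-i(0)(1.8091)}·(-0.586964)·e^{-i(0)(2.8905)} = -0.586964+0.000000i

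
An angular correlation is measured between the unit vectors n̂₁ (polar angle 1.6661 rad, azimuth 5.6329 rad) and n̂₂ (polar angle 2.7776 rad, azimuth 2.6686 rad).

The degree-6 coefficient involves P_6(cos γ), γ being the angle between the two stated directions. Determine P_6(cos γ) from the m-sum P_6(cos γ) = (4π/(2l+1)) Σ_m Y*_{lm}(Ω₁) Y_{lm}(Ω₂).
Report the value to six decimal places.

Summing Y*_{l m}(θ₁,φ₁)·Y_{l m}(θ₂,φ₂) over m ∈ [−6, 6]; prefactor 4π/(2·6+1) = 0.966644:
  m=-6: (-0.340692+0.323888i) × (-0.000939+0.000294i) = +0.000225-0.000404i  (running Σ = +0.000225-0.000404i)
  m=-5: (+0.154726-0.017063i) × (-0.006379+0.006268i) = -0.000880+0.001079i  (running Σ = -0.000656+0.000674i)
  m=-4: (+0.270492+0.162307i) × (-0.015570+0.046799i) = -0.011807+0.010132i  (running Σ = -0.012463+0.010806i)
  m=-3: (-0.065791-0.164692i) × (+0.027439+0.179348i) = +0.027732-0.016319i  (running Σ = +0.015269-0.005512i)
  m=-2: (+0.072347-0.261178i) × (+0.252241+0.349753i) = +0.109597-0.040576i  (running Σ = +0.124866-0.046089i)
  m=-1: (-0.146950+0.111778i) × (+0.484060+0.247711i) = -0.098821+0.017706i  (running Σ = +0.026044-0.028383i)
  m=0: (-0.259035-0.000000i) × (+0.019648+0.000000i) = -0.005089-0.000000i  (running Σ = +0.020955-0.028383i)
  m=1: (+0.146950+0.111778i) × (-0.484060+0.247711i) = -0.098821-0.017706i  (running Σ = -0.077867-0.046089i)
  m=2: (+0.072347+0.261178i) × (+0.252241-0.349753i) = +0.109597+0.040576i  (running Σ = +0.031730-0.005512i)
  m=3: (+0.065791-0.164692i) × (-0.027439+0.179348i) = +0.027732+0.016319i  (running Σ = +0.059462+0.010806i)
  m=4: (+0.270492-0.162307i) × (-0.015570-0.046799i) = -0.011807-0.010132i  (running Σ = +0.047655+0.000674i)
  m=5: (-0.154726-0.017063i) × (+0.006379+0.006268i) = -0.000880-0.001079i  (running Σ = +0.046775-0.000404i)
  m=6: (-0.340692-0.323888i) × (-0.000939-0.000294i) = +0.000225+0.000404i  (running Σ = +0.046999-0.000000i)
Σ over m = +0.046999-0.000000i; ×(4π/13) → +0.045431-0.000000i. Real part: 0.045431

0.045431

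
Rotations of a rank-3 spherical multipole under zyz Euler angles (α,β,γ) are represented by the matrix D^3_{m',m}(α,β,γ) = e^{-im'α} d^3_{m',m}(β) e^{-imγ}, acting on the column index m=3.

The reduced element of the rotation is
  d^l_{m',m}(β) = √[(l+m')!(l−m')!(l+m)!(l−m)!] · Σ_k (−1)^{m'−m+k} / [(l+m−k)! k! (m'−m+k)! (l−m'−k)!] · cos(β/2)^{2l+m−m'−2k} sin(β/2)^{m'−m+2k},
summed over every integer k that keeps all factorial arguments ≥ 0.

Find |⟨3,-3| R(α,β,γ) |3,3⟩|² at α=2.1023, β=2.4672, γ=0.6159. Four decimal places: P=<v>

First d^3_{-3,3}(β=2.4672), then the phase factors e^{-i(-3)α} and e^{-i(3)γ}:
With c≡cos(β/2)=0.330843 and s≡sin(β/2)=0.943686, N=[1·720·720·1]^{1/2}=720.000000
k∈{6} keeps every argument non-negative
  k=6: (−1)^0·720.0000/(720)·0.3308^0·0.9437^6 = +0.706261
d^3_{-3,3}(2.4672) = +0.706261
|D^3_{-3,3}|² = |d^3_{-3,3}(β)|² = (+0.706261)² = 0.498804 (the z-rotation phases have unit modulus)

P=0.4988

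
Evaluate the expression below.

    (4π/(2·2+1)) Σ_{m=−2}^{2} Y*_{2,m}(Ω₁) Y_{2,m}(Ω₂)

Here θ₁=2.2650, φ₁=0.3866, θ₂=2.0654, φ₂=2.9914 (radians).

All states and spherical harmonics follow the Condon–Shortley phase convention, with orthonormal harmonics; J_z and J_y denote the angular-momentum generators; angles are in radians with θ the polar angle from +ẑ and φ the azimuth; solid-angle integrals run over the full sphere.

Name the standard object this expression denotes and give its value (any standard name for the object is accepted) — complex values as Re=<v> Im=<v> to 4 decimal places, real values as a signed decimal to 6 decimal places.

This sum is the spherical-harmonic addition theorem: it equals the Legendre polynomial P_l(cos γ) of the angle γ between the two directions.
Expand P_2 via completeness: Σ_{m} conj(Y_{2,m}) at Ω₁ times Y_{2,m} at Ω₂ —
  [-2]  conj(Y_{2,-2})(Ω₁) = +0.163295+0.159359i ; Y_{2,-2}(Ω₂) = +0.285838+0.088541i ; Δ = +0.032566+0.060009i
  [-1]  conj(Y_{2,-1})(Ω₁) = -0.351832-0.143226i ; Y_{2,-1}(Ω₂) = +0.319134+0.048295i ; Δ = -0.105364-0.062700i
  [+0]  conj(Y_{2,0})(Ω₁) = +0.071887-0.000000i ; Y_{2,0}(Ω₂) = -0.102196+0.000000i ; Δ = -0.007347+0.000000i
  [+1]  conj(Y_{2,1})(Ω₁) = +0.351832-0.143226i ; Y_{2,1}(Ω₂) = -0.319134+0.048295i ; Δ = -0.105364+0.062700i
  [+2]  conj(Y_{2,2})(Ω₁) = +0.163295-0.159359i ; Y_{2,2}(Ω₂) = +0.285838-0.088541i ; Δ = +0.032566-0.060009i
Accumulated sum -0.152942+0.000000i; after 4π/(2l+1) scaling, -0.384386+0.000000i ⇒ P_2 = -0.384386

Legendre polynomial (addition theorem), -0.384386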